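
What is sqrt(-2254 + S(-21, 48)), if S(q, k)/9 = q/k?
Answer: I*sqrt(36127)/4 ≈ 47.518*I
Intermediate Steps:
S(q, k) = 9*q/k (S(q, k) = 9*(q/k) = 9*q/k)
sqrt(-2254 + S(-21, 48)) = sqrt(-2254 + 9*(-21)/48) = sqrt(-2254 + 9*(-21)*(1/48)) = sqrt(-2254 - 63/16) = sqrt(-36127/16) = I*sqrt(36127)/4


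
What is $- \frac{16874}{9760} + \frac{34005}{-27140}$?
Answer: $- \frac{19746229}{6622160} \approx -2.9818$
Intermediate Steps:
$- \frac{16874}{9760} + \frac{34005}{-27140} = \left(-16874\right) \frac{1}{9760} + 34005 \left(- \frac{1}{27140}\right) = - \frac{8437}{4880} - \frac{6801}{5428} = - \frac{19746229}{6622160}$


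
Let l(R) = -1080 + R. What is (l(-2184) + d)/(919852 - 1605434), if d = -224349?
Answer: 227613/685582 ≈ 0.33200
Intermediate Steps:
(l(-2184) + d)/(919852 - 1605434) = ((-1080 - 2184) - 224349)/(919852 - 1605434) = (-3264 - 224349)/(-685582) = -227613*(-1/685582) = 227613/685582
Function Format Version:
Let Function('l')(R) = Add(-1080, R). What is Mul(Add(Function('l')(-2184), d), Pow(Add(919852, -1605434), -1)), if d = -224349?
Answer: Rational(227613, 685582) ≈ 0.33200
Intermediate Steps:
Mul(Add(Function('l')(-2184), d), Pow(Add(919852, -1605434), -1)) = Mul(Add(Add(-1080, -2184), -224349), Pow(Add(919852, -1605434), -1)) = Mul(Add(-3264, -224349), Pow(-685582, -1)) = Mul(-227613, Rational(-1, 685582)) = Rational(227613, 685582)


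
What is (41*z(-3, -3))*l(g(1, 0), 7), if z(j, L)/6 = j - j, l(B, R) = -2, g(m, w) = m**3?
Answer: 0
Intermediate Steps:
z(j, L) = 0 (z(j, L) = 6*(j - j) = 6*0 = 0)
(41*z(-3, -3))*l(g(1, 0), 7) = (41*0)*(-2) = 0*(-2) = 0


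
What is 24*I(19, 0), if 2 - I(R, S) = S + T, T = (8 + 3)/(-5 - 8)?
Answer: 888/13 ≈ 68.308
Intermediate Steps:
T = -11/13 (T = 11/(-13) = 11*(-1/13) = -11/13 ≈ -0.84615)
I(R, S) = 37/13 - S (I(R, S) = 2 - (S - 11/13) = 2 - (-11/13 + S) = 2 + (11/13 - S) = 37/13 - S)
24*I(19, 0) = 24*(37/13 - 1*0) = 24*(37/13 + 0) = 24*(37/13) = 888/13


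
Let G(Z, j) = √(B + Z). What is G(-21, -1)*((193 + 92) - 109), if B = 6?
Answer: 176*I*√15 ≈ 681.65*I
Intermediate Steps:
G(Z, j) = √(6 + Z)
G(-21, -1)*((193 + 92) - 109) = √(6 - 21)*((193 + 92) - 109) = √(-15)*(285 - 109) = (I*√15)*176 = 176*I*√15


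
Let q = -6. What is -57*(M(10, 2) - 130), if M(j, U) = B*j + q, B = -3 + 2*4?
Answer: 4902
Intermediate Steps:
B = 5 (B = -3 + 8 = 5)
M(j, U) = -6 + 5*j (M(j, U) = 5*j - 6 = -6 + 5*j)
-57*(M(10, 2) - 130) = -57*((-6 + 5*10) - 130) = -57*((-6 + 50) - 130) = -57*(44 - 130) = -57*(-86) = 4902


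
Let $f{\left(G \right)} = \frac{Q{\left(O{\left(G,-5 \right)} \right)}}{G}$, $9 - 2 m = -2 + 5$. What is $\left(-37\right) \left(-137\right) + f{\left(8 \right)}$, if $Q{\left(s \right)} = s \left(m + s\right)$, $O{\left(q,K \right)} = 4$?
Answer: $\frac{10145}{2} \approx 5072.5$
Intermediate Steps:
$m = 3$ ($m = \frac{9}{2} - \frac{-2 + 5}{2} = \frac{9}{2} - \frac{3}{2} = 3$)
$Q{\left(s \right)} = s \left(3 + s\right)$
$f{\left(G \right)} = \frac{28}{G}$ ($f{\left(G \right)} = \frac{4 \left(3 + 4\right)}{G} = \frac{4 \cdot 7}{G} = \frac{28}{G}$)
$\left(-37\right) \left(-137\right) + f{\left(8 \right)} = \left(-37\right) \left(-137\right) + \frac{28}{8} = 5069 + 28 \cdot \frac{1}{8} = 5069 + \frac{7}{2} = \frac{10145}{2}$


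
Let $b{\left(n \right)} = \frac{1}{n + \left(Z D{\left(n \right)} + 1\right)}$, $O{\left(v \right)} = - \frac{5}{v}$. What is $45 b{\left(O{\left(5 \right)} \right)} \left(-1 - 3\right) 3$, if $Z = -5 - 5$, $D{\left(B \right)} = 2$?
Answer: $27$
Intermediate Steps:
$Z = -10$
$b{\left(n \right)} = \frac{1}{-19 + n}$ ($b{\left(n \right)} = \frac{1}{n + \left(\left(-10\right) 2 + 1\right)} = \frac{1}{n + \left(-20 + 1\right)} = \frac{1}{n - 19} = \frac{1}{-19 + n}$)
$45 b{\left(O{\left(5 \right)} \right)} \left(-1 - 3\right) 3 = \frac{45}{-19 - \frac{5}{5}} \left(-1 - 3\right) 3 = \frac{45}{-19 - 1} \left(\left(-4\right) 3\right) = \frac{45}{-19 - 1} \left(-12\right) = \frac{45}{-20} \left(-12\right) = 45 \left(- \frac{1}{20}\right) \left(-12\right) = \left(- \frac{9}{4}\right) \left(-12\right) = 27$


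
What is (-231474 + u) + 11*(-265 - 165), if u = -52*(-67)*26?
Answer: -145620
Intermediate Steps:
u = 90584 (u = 3484*26 = 90584)
(-231474 + u) + 11*(-265 - 165) = (-231474 + 90584) + 11*(-265 - 165) = -140890 + 11*(-430) = -140890 - 4730 = -145620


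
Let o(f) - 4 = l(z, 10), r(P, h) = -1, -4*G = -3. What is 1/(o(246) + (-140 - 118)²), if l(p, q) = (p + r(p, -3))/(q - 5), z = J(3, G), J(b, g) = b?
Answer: 5/332842 ≈ 1.5022e-5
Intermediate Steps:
G = ¾ (G = -¼*(-3) = ¾ ≈ 0.75000)
z = 3
l(p, q) = (-1 + p)/(-5 + q) (l(p, q) = (p - 1)/(q - 5) = (-1 + p)/(-5 + q))
o(f) = 22/5 (o(f) = 4 + (-1 + 3)/(-5 + 10) = 4 + 2/5 = 4 + (⅕)*2 = 4 + ⅖ = 22/5)
1/(o(246) + (-140 - 118)²) = 1/(22/5 + (-140 - 118)²) = 1/(22/5 + (-258)²) = 1/(22/5 + 66564) = 1/(332842/5) = 5/332842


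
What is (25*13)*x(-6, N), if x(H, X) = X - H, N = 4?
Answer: 3250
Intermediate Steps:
(25*13)*x(-6, N) = (25*13)*(4 - 1*(-6)) = 325*(4 + 6) = 325*10 = 3250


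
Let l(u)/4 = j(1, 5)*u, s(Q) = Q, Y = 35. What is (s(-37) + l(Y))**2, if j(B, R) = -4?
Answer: 356409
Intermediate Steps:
l(u) = -16*u (l(u) = 4*(-4*u) = -16*u)
(s(-37) + l(Y))**2 = (-37 - 16*35)**2 = (-37 - 560)**2 = (-597)**2 = 356409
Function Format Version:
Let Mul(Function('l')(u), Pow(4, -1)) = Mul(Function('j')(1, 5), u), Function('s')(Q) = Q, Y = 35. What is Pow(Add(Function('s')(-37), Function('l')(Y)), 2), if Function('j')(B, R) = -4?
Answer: 356409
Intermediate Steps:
Function('l')(u) = Mul(-16, u) (Function('l')(u) = Mul(4, Mul(-4, u)) = Mul(-16, u))
Pow(Add(Function('s')(-37), Function('l')(Y)), 2) = Pow(Add(-37, Mul(-16, 35)), 2) = Pow(Add(-37, -560), 2) = Pow(-597, 2) = 356409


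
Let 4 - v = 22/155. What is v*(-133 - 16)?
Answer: -89102/155 ≈ -574.85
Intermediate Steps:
v = 598/155 (v = 4 - 22/155 = 598/155 ≈ 3.8581)
v*(-133 - 16) = 598*(-133 - 16)/155 = (598/155)*(-149) = -89102/155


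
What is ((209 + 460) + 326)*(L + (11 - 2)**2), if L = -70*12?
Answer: -755205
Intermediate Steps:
L = -840
((209 + 460) + 326)*(L + (11 - 2)**2) = ((209 + 460) + 326)*(-840 + (11 - 2)**2) = (669 + 326)*(-840 + 9**2) = 995*(-840 + 81) = 995*(-759) = -755205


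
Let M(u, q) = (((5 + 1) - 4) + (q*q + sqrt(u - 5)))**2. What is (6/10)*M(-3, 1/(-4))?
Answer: -2877/1280 + 99*I*sqrt(2)/20 ≈ -2.2477 + 7.0004*I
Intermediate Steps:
M(u, q) = (2 + q**2 + sqrt(-5 + u))**2 (M(u, q) = ((6 - 4) + (q**2 + sqrt(-5 + u)))**2 = (2 + (q**2 + sqrt(-5 + u)))**2 = (2 + q**2 + sqrt(-5 + u))**2)
(6/10)*M(-3, 1/(-4)) = (6/10)*(2 + (1/(-4))**2 + sqrt(-5 - 3))**2 = ((1/10)*6)*(2 + (-1/4)**2 + sqrt(-8))**2 = 3*(2 + 1/16 + 2*I*sqrt(2))**2/5 = 3*(33/16 + 2*I*sqrt(2))**2/5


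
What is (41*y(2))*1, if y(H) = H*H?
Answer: 164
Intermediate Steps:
y(H) = H²
(41*y(2))*1 = (41*2²)*1 = (41*4)*1 = 164*1 = 164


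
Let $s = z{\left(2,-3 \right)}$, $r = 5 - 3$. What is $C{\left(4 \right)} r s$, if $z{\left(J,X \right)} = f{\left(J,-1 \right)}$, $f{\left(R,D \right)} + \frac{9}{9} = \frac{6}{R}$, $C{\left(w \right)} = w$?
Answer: $16$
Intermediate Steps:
$r = 2$ ($r = 5 - 3 = 2$)
$f{\left(R,D \right)} = -1 + \frac{6}{R}$
$z{\left(J,X \right)} = \frac{6 - J}{J}$
$s = 2$ ($s = \frac{6 - 2}{2} = \frac{1}{2} \cdot 4 = 2$)
$C{\left(4 \right)} r s = 4 \cdot 2 \cdot 2 = 8 \cdot 2 = 16$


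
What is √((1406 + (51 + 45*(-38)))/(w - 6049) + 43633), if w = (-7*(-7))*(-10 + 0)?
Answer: 2*√466421050290/6539 ≈ 208.89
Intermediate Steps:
w = -490 (w = 49*(-10) = -490)
√((1406 + (51 + 45*(-38)))/(w - 6049) + 43633) = √((1406 + (51 + 45*(-38)))/(-490 - 6049) + 43633) = √((1406 + (51 - 1710))/(-6539) + 43633) = √((1406 - 1659)*(-1/6539) + 43633) = √(-253*(-1/6539) + 43633) = √(253/6539 + 43633) = √(285316440/6539) = 2*√466421050290/6539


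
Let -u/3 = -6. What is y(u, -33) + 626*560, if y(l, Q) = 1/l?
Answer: 6310081/18 ≈ 3.5056e+5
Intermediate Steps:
u = 18 (u = -3*(-6) = 18)
y(u, -33) + 626*560 = 1/18 + 626*560 = 1/18 + 350560 = 6310081/18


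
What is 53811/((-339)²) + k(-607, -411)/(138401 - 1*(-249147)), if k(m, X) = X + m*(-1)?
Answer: 82844722/176735729 ≈ 0.46875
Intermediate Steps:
k(m, X) = X - m
53811/((-339)²) + k(-607, -411)/(138401 - 1*(-249147)) = 53811/((-339)²) + (-411 - 1*(-607))/(138401 - 1*(-249147)) = 53811/114921 + (-411 + 607)/(138401 + 249147) = 53811*(1/114921) + 196/387548 = 5979/12769 + 196*(1/387548) = 5979/12769 + 7/13841 = 82844722/176735729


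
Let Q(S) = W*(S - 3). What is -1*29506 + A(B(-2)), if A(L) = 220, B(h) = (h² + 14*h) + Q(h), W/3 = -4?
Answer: -29286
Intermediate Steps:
W = -12 (W = 3*(-4) = -12)
Q(S) = 36 - 12*S (Q(S) = -12*(S - 3) = -12*(-3 + S) = 36 - 12*S)
B(h) = 36 + h² + 2*h (B(h) = (h² + 14*h) + (36 - 12*h) = 36 + h² + 2*h)
-1*29506 + A(B(-2)) = -1*29506 + 220 = -29506 + 220 = -29286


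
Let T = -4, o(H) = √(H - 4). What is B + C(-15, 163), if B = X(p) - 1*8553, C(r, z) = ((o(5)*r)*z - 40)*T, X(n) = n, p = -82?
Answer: 1305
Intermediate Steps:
o(H) = √(-4 + H)
C(r, z) = 160 - 4*r*z (C(r, z) = ((√(-4 + 5)*r)*z - 40)*(-4) = ((√1*r)*z - 40)*(-4) = ((1*r)*z - 40)*(-4) = (r*z - 40)*(-4) = (-40 + r*z)*(-4) = 160 - 4*r*z)
B = -8635 (B = -82 - 1*8553 = -82 - 8553 = -8635)
B + C(-15, 163) = -8635 + (160 - 4*(-15)*163) = -8635 + (160 + 9780) = -8635 + 9940 = 1305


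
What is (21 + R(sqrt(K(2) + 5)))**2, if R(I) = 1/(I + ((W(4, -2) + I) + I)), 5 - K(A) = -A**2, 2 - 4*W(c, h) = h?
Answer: 6885502/15625 + 15744*sqrt(14)/15625 ≈ 444.44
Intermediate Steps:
W(c, h) = 1/2 - h/4
K(A) = 5 + A**2 (K(A) = 5 - (-1)*A**2 = 5 + A**2)
R(I) = 1/(1 + 3*I) (R(I) = 1/(I + (((1/2 - 1/4*(-2)) + I) + I)) = 1/(I + (((1/2 + 1/2) + I) + I)) = 1/(I + ((1 + I) + I)) = 1/(I + (1 + 2*I)) = 1/(1 + 3*I))
(21 + R(sqrt(K(2) + 5)))**2 = (21 + 1/(1 + 3*sqrt((5 + 2**2) + 5)))**2 = (21 + 1/(1 + 3*sqrt((5 + 4) + 5)))**2 = (21 + 1/(1 + 3*sqrt(9 + 5)))**2 = (21 + 1/(1 + 3*sqrt(14)))**2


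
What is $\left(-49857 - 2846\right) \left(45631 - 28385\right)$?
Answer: $-908915938$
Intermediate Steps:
$\left(-49857 - 2846\right) \left(45631 - 28385\right) = \left(-52703\right) 17246 = -908915938$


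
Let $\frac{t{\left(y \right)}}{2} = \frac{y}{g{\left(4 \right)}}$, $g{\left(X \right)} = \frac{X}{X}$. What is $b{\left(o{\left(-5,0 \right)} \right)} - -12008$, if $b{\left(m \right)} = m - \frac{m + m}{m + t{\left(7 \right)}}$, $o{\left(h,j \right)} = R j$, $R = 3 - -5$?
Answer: $12008$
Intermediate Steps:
$R = 8$ ($R = 3 + 5 = 8$)
$g{\left(X \right)} = 1$
$t{\left(y \right)} = 2 y$ ($t{\left(y \right)} = 2 \frac{y}{1} = 2 y 1 = 2 y$)
$o{\left(h,j \right)} = 8 j$
$b{\left(m \right)} = m - \frac{2 m}{14 + m}$ ($b{\left(m \right)} = m - \frac{m + m}{m + 2 \cdot 7} = m - \frac{2 m}{m + 14} = m - \frac{2 m}{14 + m}$)
$b{\left(o{\left(-5,0 \right)} \right)} - -12008 = \frac{8 \cdot 0 \left(12 + 8 \cdot 0\right)}{14 + 8 \cdot 0} - -12008 = \frac{0 \left(12 + 0\right)}{14 + 0} + 12008 = 0 \cdot \frac{1}{14} \cdot 12 + 12008 = 0 + 12008 = 12008$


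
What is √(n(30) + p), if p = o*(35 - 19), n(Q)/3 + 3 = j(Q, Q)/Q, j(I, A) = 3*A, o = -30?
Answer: 4*I*√30 ≈ 21.909*I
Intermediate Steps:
n(Q) = 0 (n(Q) = -9 + 3*((3*Q)/Q) = -9 + 3*3 = -9 + 9 = 0)
p = -480 (p = -30*(35 - 19) = -30*16 = -480)
√(n(30) + p) = √(0 - 480) = √(-480) = 4*I*√30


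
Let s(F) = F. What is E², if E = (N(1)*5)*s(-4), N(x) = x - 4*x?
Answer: 3600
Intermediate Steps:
N(x) = -3*x
E = 60 (E = (-3*1*5)*(-4) = -3*5*(-4) = -15*(-4) = 60)
E² = 60² = 3600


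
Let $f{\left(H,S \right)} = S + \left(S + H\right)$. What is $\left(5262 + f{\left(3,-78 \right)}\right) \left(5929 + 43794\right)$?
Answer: $254034807$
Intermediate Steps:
$f{\left(H,S \right)} = H + 2 S$ ($f{\left(H,S \right)} = S + \left(H + S\right) = H + 2 S$)
$\left(5262 + f{\left(3,-78 \right)}\right) \left(5929 + 43794\right) = \left(5262 + \left(3 + 2 \left(-78\right)\right)\right) \left(5929 + 43794\right) = \left(5262 + \left(3 - 156\right)\right) 49723 = \left(5262 - 153\right) 49723 = 5109 \cdot 49723 = 254034807$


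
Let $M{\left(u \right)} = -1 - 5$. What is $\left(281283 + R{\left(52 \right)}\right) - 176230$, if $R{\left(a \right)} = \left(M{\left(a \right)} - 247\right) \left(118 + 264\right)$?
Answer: $8407$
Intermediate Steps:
$M{\left(u \right)} = -6$ ($M{\left(u \right)} = -1 - 5 = -6$)
$R{\left(a \right)} = -96646$ ($R{\left(a \right)} = \left(-6 - 247\right) \left(118 + 264\right) = \left(-253\right) 382 = -96646$)
$\left(281283 + R{\left(52 \right)}\right) - 176230 = \left(281283 - 96646\right) - 176230 = 184637 - 176230 = 8407$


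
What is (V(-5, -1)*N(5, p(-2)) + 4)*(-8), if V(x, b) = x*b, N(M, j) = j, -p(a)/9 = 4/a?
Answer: -752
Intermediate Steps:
p(a) = -36/a
V(x, b) = b*x
(V(-5, -1)*N(5, p(-2)) + 4)*(-8) = ((-1*(-5))*(-36/(-2)) + 4)*(-8) = (5*(-36*(-1/2)) + 4)*(-8) = (5*18 + 4)*(-8) = (90 + 4)*(-8) = 94*(-8) = -752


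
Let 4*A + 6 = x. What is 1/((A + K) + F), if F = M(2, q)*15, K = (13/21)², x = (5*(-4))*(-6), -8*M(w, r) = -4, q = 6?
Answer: 441/16045 ≈ 0.027485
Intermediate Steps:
M(w, r) = ½ (M(w, r) = -⅛*(-4) = ½)
x = 120 (x = -20*(-6) = 120)
K = 169/441 (K = (13*(1/21))² = (13/21)² = 169/441 ≈ 0.38322)
F = 15/2 (F = (½)*15 = 15/2 ≈ 7.5000)
A = 57/2 (A = -3/2 + (¼)*120 = -3/2 + 30 = 57/2 ≈ 28.500)
1/((A + K) + F) = 1/((57/2 + 169/441) + 15/2) = 1/(25475/882 + 15/2) = 1/(16045/441) = 441/16045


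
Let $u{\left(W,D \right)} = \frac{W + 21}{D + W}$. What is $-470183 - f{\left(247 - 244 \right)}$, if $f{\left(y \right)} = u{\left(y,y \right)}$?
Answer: $-470187$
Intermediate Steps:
$u{\left(W,D \right)} = \frac{21 + W}{D + W}$
$f{\left(y \right)} = \frac{21 + y}{2 y}$ ($f{\left(y \right)} = \frac{21 + y}{y + y} = \frac{21 + y}{2 y}$)
$-470183 - f{\left(247 - 244 \right)} = -470183 - \frac{21 + \left(247 - 244\right)}{2 \left(247 - 244\right)} = -470183 - \frac{21 + 3}{2 \cdot 3} = -470183 - \frac{1}{2} \cdot \frac{1}{3} \cdot 24 = -470183 - 4 = -470187$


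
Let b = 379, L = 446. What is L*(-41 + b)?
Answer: 150748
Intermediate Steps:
L*(-41 + b) = 446*(-41 + 379) = 446*338 = 150748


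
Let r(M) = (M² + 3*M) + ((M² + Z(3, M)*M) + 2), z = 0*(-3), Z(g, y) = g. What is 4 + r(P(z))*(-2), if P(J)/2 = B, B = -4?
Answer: -160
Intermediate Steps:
z = 0
P(J) = -8 (P(J) = 2*(-4) = -8)
r(M) = 2 + 2*M² + 6*M (r(M) = (M² + 3*M) + ((M² + 3*M) + 2) = (M² + 3*M) + (2 + M² + 3*M) = 2 + 2*M² + 6*M)
4 + r(P(z))*(-2) = 4 + (2 + 2*(-8)² + 6*(-8))*(-2) = 4 + (2 + 2*64 - 48)*(-2) = 4 + (2 + 128 - 48)*(-2) = 4 + 82*(-2) = 4 - 164 = -160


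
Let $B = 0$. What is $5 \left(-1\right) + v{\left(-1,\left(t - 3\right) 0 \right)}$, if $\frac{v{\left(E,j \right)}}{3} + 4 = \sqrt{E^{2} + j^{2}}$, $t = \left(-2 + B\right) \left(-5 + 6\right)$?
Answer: $-14$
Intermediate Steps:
$t = -2$ ($t = \left(-2 + 0\right) \left(-5 + 6\right) = \left(-2\right) 1 = -2$)
$v{\left(E,j \right)} = -12 + 3 \sqrt{E^{2} + j^{2}}$
$5 \left(-1\right) + v{\left(-1,\left(t - 3\right) 0 \right)} = 5 \left(-1\right) - \left(12 - 3 \sqrt{\left(-1\right)^{2} + \left(\left(-2 - 3\right) 0\right)^{2}}\right) = -5 - \left(12 - 3 \sqrt{1 + \left(\left(-5\right) 0\right)^{2}}\right) = -5 - \left(12 - 3 \sqrt{1 + 0^{2}}\right) = -5 - \left(12 - 3 \sqrt{1 + 0}\right) = -5 - \left(12 - 3 \sqrt{1}\right) = -5 + \left(-12 + 3 \cdot 1\right) = -5 + \left(-12 + 3\right) = -5 - 9 = -14$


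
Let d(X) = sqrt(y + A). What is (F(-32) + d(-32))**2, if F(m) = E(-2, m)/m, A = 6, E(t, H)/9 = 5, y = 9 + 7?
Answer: 24553/1024 - 45*sqrt(22)/16 ≈ 10.786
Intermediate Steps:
y = 16
E(t, H) = 45 (E(t, H) = 9*5 = 45)
F(m) = 45/m
d(X) = sqrt(22) (d(X) = sqrt(16 + 6) = sqrt(22))
(F(-32) + d(-32))**2 = (45/(-32) + sqrt(22))**2 = (45*(-1/32) + sqrt(22))**2 = (-45/32 + sqrt(22))**2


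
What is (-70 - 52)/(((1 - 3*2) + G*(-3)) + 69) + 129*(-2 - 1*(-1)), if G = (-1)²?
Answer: -131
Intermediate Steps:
G = 1
(-70 - 52)/(((1 - 3*2) + G*(-3)) + 69) + 129*(-2 - 1*(-1)) = (-70 - 52)/(((1 - 3*2) + 1*(-3)) + 69) + 129*(-2 - 1*(-1)) = -122/(((1 - 6) - 3) + 69) + 129*(-2 + 1) = -122/((-5 - 3) + 69) + 129*(-1) = -122/(-8 + 69) - 129 = -122/61 - 129 = -122*1/61 - 129 = -2 - 129 = -131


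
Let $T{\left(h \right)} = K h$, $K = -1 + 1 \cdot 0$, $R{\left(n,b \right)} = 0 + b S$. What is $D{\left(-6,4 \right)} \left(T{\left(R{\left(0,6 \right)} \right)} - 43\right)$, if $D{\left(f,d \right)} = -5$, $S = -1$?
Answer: $185$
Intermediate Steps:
$R{\left(n,b \right)} = - b$ ($R{\left(n,b \right)} = 0 + b \left(-1\right) = 0 - b = - b$)
$K = -1$ ($K = -1 + 0 = -1$)
$T{\left(h \right)} = - h$
$D{\left(-6,4 \right)} \left(T{\left(R{\left(0,6 \right)} \right)} - 43\right) = - 5 \left(- \left(-1\right) 6 - 43\right) = - 5 \left(\left(-1\right) \left(-6\right) - 43\right) = - 5 \left(6 - 43\right) = \left(-5\right) \left(-37\right) = 185$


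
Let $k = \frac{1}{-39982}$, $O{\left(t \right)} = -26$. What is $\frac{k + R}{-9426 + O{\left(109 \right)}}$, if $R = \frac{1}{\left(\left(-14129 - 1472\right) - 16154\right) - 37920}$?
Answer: $\frac{109657}{26330869774200} \approx 4.1646 \cdot 10^{-9}$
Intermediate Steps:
$R = - \frac{1}{69675}$ ($R = \frac{1}{\left(-15601 - 16154\right) - 37920} = \frac{1}{-31755 - 37920} = \frac{1}{-69675} = - \frac{1}{69675} \approx -1.4352 \cdot 10^{-5}$)
$k = - \frac{1}{39982} \approx -2.5011 \cdot 10^{-5}$
$\frac{k + R}{-9426 + O{\left(109 \right)}} = \frac{- \frac{1}{39982} - \frac{1}{69675}}{-9426 - 26} = - \frac{109657}{2785745850 \left(-9452\right)} = \left(- \frac{109657}{2785745850}\right) \left(- \frac{1}{9452}\right) = \frac{109657}{26330869774200}$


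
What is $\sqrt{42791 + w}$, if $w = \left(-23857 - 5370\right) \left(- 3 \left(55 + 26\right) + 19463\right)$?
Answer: $i \sqrt{561700149} \approx 23700.0 i$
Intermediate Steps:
$w = -561742940$ ($w = - 29227 \left(\left(-3\right) 81 + 19463\right) = - 29227 \left(-243 + 19463\right) = \left(-29227\right) 19220 = -561742940$)
$\sqrt{42791 + w} = \sqrt{42791 - 561742940} = \sqrt{-561700149} = i \sqrt{561700149}$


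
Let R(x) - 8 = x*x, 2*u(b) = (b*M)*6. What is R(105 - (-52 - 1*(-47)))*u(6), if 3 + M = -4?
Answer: -1525608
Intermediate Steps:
M = -7 (M = -3 - 4 = -7)
u(b) = -21*b (u(b) = ((b*(-7))*6)/2 = (-7*b*6)/2 = (-42*b)/2 = -21*b)
R(x) = 8 + x² (R(x) = 8 + x*x = 8 + x²)
R(105 - (-52 - 1*(-47)))*u(6) = (8 + (105 - (-52 - 1*(-47)))²)*(-21*6) = (8 + (105 - (-52 + 47))²)*(-126) = (8 + (105 - 1*(-5))²)*(-126) = (8 + (105 + 5)²)*(-126) = (8 + 110²)*(-126) = (8 + 12100)*(-126) = 12108*(-126) = -1525608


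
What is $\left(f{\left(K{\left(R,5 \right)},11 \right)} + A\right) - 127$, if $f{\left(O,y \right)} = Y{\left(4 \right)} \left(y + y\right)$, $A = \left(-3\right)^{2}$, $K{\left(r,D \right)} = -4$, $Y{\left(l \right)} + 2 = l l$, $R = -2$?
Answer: $190$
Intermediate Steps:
$Y{\left(l \right)} = -2 + l^{2}$ ($Y{\left(l \right)} = -2 + l l = -2 + l^{2}$)
$A = 9$
$f{\left(O,y \right)} = 28 y$ ($f{\left(O,y \right)} = \left(-2 + 4^{2}\right) \left(y + y\right) = \left(-2 + 16\right) 2 y = 14 \cdot 2 y = 28 y$)
$\left(f{\left(K{\left(R,5 \right)},11 \right)} + A\right) - 127 = \left(28 \cdot 11 + 9\right) - 127 = \left(308 + 9\right) - 127 = 317 - 127 = 190$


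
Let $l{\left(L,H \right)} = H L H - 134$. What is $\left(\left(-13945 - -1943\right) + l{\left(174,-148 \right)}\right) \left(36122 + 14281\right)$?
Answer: $191489061480$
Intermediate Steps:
$l{\left(L,H \right)} = -134 + L H^{2}$ ($l{\left(L,H \right)} = L H^{2} - 134 = -134 + L H^{2}$)
$\left(\left(-13945 - -1943\right) + l{\left(174,-148 \right)}\right) \left(36122 + 14281\right) = \left(\left(-13945 - -1943\right) - \left(134 - 174 \left(-148\right)^{2}\right)\right) \left(36122 + 14281\right) = \left(\left(-13945 + 1943\right) + \left(-134 + 174 \cdot 21904\right)\right) 50403 = \left(-12002 + \left(-134 + 3811296\right)\right) 50403 = \left(-12002 + 3811162\right) 50403 = 3799160 \cdot 50403 = 191489061480$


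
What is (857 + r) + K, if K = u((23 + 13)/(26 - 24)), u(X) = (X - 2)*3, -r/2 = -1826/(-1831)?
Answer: 1653403/1831 ≈ 903.01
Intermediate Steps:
r = -3652/1831 (r = -(-3652)/(-1831) = -(-3652)*(-1)/1831 = -2*1826/1831 = -3652/1831 ≈ -1.9945)
u(X) = -6 + 3*X (u(X) = (-2 + X)*3 = -6 + 3*X)
K = 48 (K = -6 + 3*((23 + 13)/(26 - 24)) = -6 + 3*(36/2) = -6 + 3*(36*(1/2)) = -6 + 3*18 = -6 + 54 = 48)
(857 + r) + K = (857 - 3652/1831) + 48 = 1565515/1831 + 48 = 1653403/1831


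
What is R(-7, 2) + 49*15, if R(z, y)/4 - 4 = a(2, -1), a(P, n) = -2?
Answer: 743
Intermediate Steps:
R(z, y) = 8 (R(z, y) = 16 + 4*(-2) = 16 - 8 = 8)
R(-7, 2) + 49*15 = 8 + 49*15 = 8 + 735 = 743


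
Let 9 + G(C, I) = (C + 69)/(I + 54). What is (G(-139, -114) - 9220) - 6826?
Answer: -96323/6 ≈ -16054.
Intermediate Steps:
G(C, I) = -9 + (69 + C)/(54 + I) (G(C, I) = -9 + (C + 69)/(I + 54) = -9 + (69 + C)/(54 + I))
(G(-139, -114) - 9220) - 6826 = ((-417 - 139 - 9*(-114))/(54 - 114) - 9220) - 6826 = ((-417 - 139 + 1026)/(-60) - 9220) - 6826 = (-1/60*470 - 9220) - 6826 = (-47/6 - 9220) - 6826 = -55367/6 - 6826 = -96323/6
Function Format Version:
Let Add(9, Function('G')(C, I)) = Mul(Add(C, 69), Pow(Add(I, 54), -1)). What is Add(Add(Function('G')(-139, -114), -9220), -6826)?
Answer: Rational(-96323, 6) ≈ -16054.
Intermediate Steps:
Function('G')(C, I) = Add(-9, Mul(Pow(Add(54, I), -1), Add(69, C))) (Function('G')(C, I) = Add(-9, Mul(Add(C, 69), Pow(Add(I, 54), -1))) = Add(-9, Mul(Add(69, C), Pow(Add(54, I), -1))) = Add(-9, Mul(Pow(Add(54, I), -1), Add(69, C))))
Add(Add(Function('G')(-139, -114), -9220), -6826) = Add(Add(Mul(Pow(Add(54, -114), -1), Add(-417, -139, Mul(-9, -114))), -9220), -6826) = Add(Add(Mul(Pow(-60, -1), Add(-417, -139, 1026)), -9220), -6826) = Add(Add(Mul(Rational(-1, 60), 470), -9220), -6826) = Add(Add(Rational(-47, 6), -9220), -6826) = Add(Rational(-55367, 6), -6826) = Rational(-96323, 6)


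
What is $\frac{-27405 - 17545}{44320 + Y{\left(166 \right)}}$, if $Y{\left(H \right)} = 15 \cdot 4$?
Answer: $- \frac{4495}{4438} \approx -1.0128$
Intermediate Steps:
$Y{\left(H \right)} = 60$
$\frac{-27405 - 17545}{44320 + Y{\left(166 \right)}} = \frac{-27405 - 17545}{44320 + 60} = - \frac{44950}{44380} = \left(-44950\right) \frac{1}{44380} = - \frac{4495}{4438}$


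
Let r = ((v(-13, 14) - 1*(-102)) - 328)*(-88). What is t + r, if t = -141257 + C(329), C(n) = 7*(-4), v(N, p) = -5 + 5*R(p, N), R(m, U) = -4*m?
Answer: -96317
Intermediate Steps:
v(N, p) = -5 - 20*p (v(N, p) = -5 + 5*(-4*p) = -5 - 20*p)
C(n) = -28
r = 44968 (r = (((-5 - 20*14) - 1*(-102)) - 328)*(-88) = (((-5 - 280) + 102) - 328)*(-88) = ((-285 + 102) - 328)*(-88) = (-183 - 328)*(-88) = -511*(-88) = 44968)
t = -141285 (t = -141257 - 28 = -141285)
t + r = -141285 + 44968 = -96317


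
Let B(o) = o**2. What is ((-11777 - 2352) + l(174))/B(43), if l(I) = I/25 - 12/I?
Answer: -10238529/1340525 ≈ -7.6377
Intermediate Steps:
l(I) = -12/I + I/25 (l(I) = I*(1/25) - 12/I = I/25 - 12/I = -12/I + I/25)
((-11777 - 2352) + l(174))/B(43) = ((-11777 - 2352) + (-12/174 + (1/25)*174))/(43**2) = (-14129 + (-12*1/174 + 174/25))/1849 = (-14129 + (-2/29 + 174/25))*(1/1849) = (-14129 + 4996/725)*(1/1849) = -10238529/725*1/1849 = -10238529/1340525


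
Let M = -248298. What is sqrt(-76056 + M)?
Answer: I*sqrt(324354) ≈ 569.52*I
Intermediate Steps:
sqrt(-76056 + M) = sqrt(-76056 - 248298) = sqrt(-324354) = I*sqrt(324354)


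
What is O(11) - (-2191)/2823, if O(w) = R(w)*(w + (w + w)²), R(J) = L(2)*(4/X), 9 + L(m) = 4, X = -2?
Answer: 13976041/2823 ≈ 4950.8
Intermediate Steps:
L(m) = -5 (L(m) = -9 + 4 = -5)
R(J) = 10 (R(J) = -20/(-2) = -20*(-1)/2 = -5*(-2) = 10)
O(w) = 10*w + 40*w² (O(w) = 10*(w + (w + w)²) = 10*(w + (2*w)²) = 10*(w + 4*w²) = 10*w + 40*w²)
O(11) - (-2191)/2823 = 10*11*(1 + 4*11) - (-2191)/2823 = 10*11*(1 + 44) - (-2191)/2823 = 10*11*45 - 1*(-2191/2823) = 4950 + 2191/2823 = 13976041/2823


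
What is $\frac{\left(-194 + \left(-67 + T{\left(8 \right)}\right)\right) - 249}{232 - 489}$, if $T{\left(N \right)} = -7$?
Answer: $\frac{517}{257} \approx 2.0117$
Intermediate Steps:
$\frac{\left(-194 + \left(-67 + T{\left(8 \right)}\right)\right) - 249}{232 - 489} = \frac{\left(-194 - 74\right) - 249}{232 - 489} = \frac{\left(-194 - 74\right) - 249}{-257} = \left(-268 - 249\right) \left(- \frac{1}{257}\right) = \left(-517\right) \left(- \frac{1}{257}\right) = \frac{517}{257}$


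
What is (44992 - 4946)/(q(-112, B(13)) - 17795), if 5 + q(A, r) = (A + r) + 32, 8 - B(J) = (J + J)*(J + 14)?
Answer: -20023/9287 ≈ -2.1560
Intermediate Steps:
B(J) = 8 - 2*J*(14 + J) (B(J) = 8 - (J + J)*(J + 14) = 8 - 2*J*(14 + J))
q(A, r) = 27 + A + r (q(A, r) = -5 + ((A + r) + 32) = -5 + (32 + A + r) = 27 + A + r)
(44992 - 4946)/(q(-112, B(13)) - 17795) = (44992 - 4946)/((27 - 112 + (8 - 28*13 - 2*13²)) - 17795) = 40046/((27 - 112 + (8 - 364 - 2*169)) - 17795) = 40046/((27 - 112 + (8 - 364 - 338)) - 17795) = 40046/((27 - 112 - 694) - 17795) = 40046/(-779 - 17795) = 40046/(-18574) = 40046*(-1/18574) = -20023/9287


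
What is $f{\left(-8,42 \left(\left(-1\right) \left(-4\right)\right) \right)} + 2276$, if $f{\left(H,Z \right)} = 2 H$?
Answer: $2260$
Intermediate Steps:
$f{\left(-8,42 \left(\left(-1\right) \left(-4\right)\right) \right)} + 2276 = 2 \left(-8\right) + 2276 = -16 + 2276 = 2260$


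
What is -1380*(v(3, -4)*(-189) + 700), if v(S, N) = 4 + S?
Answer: 859740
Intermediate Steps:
-1380*(v(3, -4)*(-189) + 700) = -1380*((4 + 3)*(-189) + 700) = -1380*(7*(-189) + 700) = -1380*(-1323 + 700) = -1380*(-623) = 859740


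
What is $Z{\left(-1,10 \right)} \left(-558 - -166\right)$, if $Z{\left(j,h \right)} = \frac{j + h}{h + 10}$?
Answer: $- \frac{882}{5} \approx -176.4$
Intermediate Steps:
$Z{\left(j,h \right)} = \frac{h + j}{10 + h}$
$Z{\left(-1,10 \right)} \left(-558 - -166\right) = \frac{10 - 1}{10 + 10} \left(-558 - -166\right) = \frac{1}{20} \cdot 9 \left(-558 + 166\right) = \frac{1}{20} \cdot 9 \left(-392\right) = \frac{9}{20} \left(-392\right) = - \frac{882}{5}$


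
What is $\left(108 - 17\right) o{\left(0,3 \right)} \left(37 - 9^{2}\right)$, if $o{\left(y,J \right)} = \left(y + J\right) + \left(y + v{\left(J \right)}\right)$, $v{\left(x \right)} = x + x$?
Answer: $-36036$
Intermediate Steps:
$v{\left(x \right)} = 2 x$
$o{\left(y,J \right)} = 2 y + 3 J$ ($o{\left(y,J \right)} = \left(y + J\right) + \left(y + 2 J\right) = \left(J + y\right) + \left(y + 2 J\right) = 2 y + 3 J$)
$\left(108 - 17\right) o{\left(0,3 \right)} \left(37 - 9^{2}\right) = \left(108 - 17\right) \left(2 \cdot 0 + 3 \cdot 3\right) \left(37 - 9^{2}\right) = 91 \left(0 + 9\right) \left(37 - 81\right) = 91 \cdot 9 \left(37 - 81\right) = 819 \left(-44\right) = -36036$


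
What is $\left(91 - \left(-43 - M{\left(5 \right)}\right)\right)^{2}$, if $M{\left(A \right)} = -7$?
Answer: $16129$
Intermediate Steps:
$\left(91 - \left(-43 - M{\left(5 \right)}\right)\right)^{2} = \left(91 + \left(\left(-7 + 38\right) - -5\right)\right)^{2} = \left(91 + \left(31 + \left(-16 + 21\right)\right)\right)^{2} = \left(91 + \left(31 + 5\right)\right)^{2} = \left(91 + 36\right)^{2} = 127^{2} = 16129$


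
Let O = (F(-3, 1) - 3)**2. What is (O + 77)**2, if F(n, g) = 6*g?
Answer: 7396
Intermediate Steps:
O = 9 (O = (6*1 - 3)**2 = (6 - 3)**2 = 3**2 = 9)
(O + 77)**2 = (9 + 77)**2 = 86**2 = 7396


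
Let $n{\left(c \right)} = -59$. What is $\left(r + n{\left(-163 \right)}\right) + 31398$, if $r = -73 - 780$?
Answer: $30486$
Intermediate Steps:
$r = -853$ ($r = -73 - 780 = -853$)
$\left(r + n{\left(-163 \right)}\right) + 31398 = \left(-853 - 59\right) + 31398 = -912 + 31398 = 30486$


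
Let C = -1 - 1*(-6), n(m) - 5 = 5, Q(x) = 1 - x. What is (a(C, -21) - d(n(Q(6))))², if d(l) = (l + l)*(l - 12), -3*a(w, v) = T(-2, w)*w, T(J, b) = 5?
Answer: 9025/9 ≈ 1002.8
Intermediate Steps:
n(m) = 10 (n(m) = 5 + 5 = 10)
C = 5 (C = -1 + 6 = 5)
a(w, v) = -5*w/3
d(l) = 2*l*(-12 + l) (d(l) = (2*l)*(-12 + l) = 2*l*(-12 + l))
(a(C, -21) - d(n(Q(6))))² = (-5/3*5 - 2*10*(-12 + 10))² = (-25/3 - 2*10*(-2))² = (-25/3 - 1*(-40))² = (-25/3 + 40)² = (95/3)² = 9025/9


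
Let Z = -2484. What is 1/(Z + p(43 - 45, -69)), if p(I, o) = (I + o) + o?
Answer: -1/2624 ≈ -0.00038110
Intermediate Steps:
p(I, o) = I + 2*o
1/(Z + p(43 - 45, -69)) = 1/(-2484 + ((43 - 45) + 2*(-69))) = 1/(-2484 + (-2 - 138)) = 1/(-2484 - 140) = 1/(-2624) = -1/2624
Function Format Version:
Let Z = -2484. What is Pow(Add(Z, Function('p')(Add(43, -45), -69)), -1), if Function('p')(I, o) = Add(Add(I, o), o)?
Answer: Rational(-1, 2624) ≈ -0.00038110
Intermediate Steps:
Function('p')(I, o) = Add(I, Mul(2, o))
Pow(Add(Z, Function('p')(Add(43, -45), -69)), -1) = Pow(Add(-2484, Add(Add(43, -45), Mul(2, -69))), -1) = Pow(Add(-2484, Add(-2, -138)), -1) = Pow(Add(-2484, -140), -1) = Pow(-2624, -1) = Rational(-1, 2624)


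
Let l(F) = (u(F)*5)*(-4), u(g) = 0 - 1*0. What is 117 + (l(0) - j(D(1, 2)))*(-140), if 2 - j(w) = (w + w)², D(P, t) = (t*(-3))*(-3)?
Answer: -181043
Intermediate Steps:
u(g) = 0 (u(g) = 0 + 0 = 0)
l(F) = 0 (l(F) = (0*5)*(-4) = 0*(-4) = 0)
D(P, t) = 9*t (D(P, t) = -3*t*(-3) = 9*t)
j(w) = 2 - 4*w² (j(w) = 2 - (w + w)² = 2 - (2*w)² = 2 - 4*w²)
117 + (l(0) - j(D(1, 2)))*(-140) = 117 + (0 - (2 - 4*(9*2)²))*(-140) = 117 + (0 - (2 - 4*18²))*(-140) = 117 + (0 - (2 - 4*324))*(-140) = 117 + (0 - (2 - 1296))*(-140) = 117 + (0 - 1*(-1294))*(-140) = 117 + (0 + 1294)*(-140) = 117 + 1294*(-140) = 117 - 181160 = -181043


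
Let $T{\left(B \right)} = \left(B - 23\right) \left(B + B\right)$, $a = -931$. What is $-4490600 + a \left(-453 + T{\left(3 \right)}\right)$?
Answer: $-3957137$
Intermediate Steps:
$T{\left(B \right)} = 2 B \left(-23 + B\right)$ ($T{\left(B \right)} = \left(-23 + B\right) 2 B = 2 B \left(-23 + B\right)$)
$-4490600 + a \left(-453 + T{\left(3 \right)}\right) = -4490600 - 931 \left(-453 + 2 \cdot 3 \left(-23 + 3\right)\right) = -4490600 - 931 \left(-453 + 2 \cdot 3 \left(-20\right)\right) = -4490600 - 931 \left(-453 - 120\right) = -4490600 - -533463 = -4490600 + 533463 = -3957137$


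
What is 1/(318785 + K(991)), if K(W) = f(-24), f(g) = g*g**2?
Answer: 1/304961 ≈ 3.2791e-6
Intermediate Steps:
f(g) = g**3
K(W) = -13824 (K(W) = (-24)**3 = -13824)
1/(318785 + K(991)) = 1/(318785 - 13824) = 1/304961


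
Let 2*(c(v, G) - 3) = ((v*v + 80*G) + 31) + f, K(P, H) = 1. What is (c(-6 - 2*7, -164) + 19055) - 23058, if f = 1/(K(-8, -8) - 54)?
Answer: -548259/53 ≈ -10345.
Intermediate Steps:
f = -1/53 (f = 1/(1 - 54) = 1/(-53) = -1/53 ≈ -0.018868)
c(v, G) = 980/53 + v²/2 + 40*G (c(v, G) = 3 + (((v*v + 80*G) + 31) - 1/53)/2 = 3 + (((v² + 80*G) + 31) - 1/53)/2 = 3 + ((31 + v² + 80*G) - 1/53)/2 = 3 + (1642/53 + v² + 80*G)/2 = 3 + (821/53 + v²/2 + 40*G) = 980/53 + v²/2 + 40*G)
(c(-6 - 2*7, -164) + 19055) - 23058 = ((980/53 + (-6 - 2*7)²/2 + 40*(-164)) + 19055) - 23058 = ((980/53 + (-6 - 14)²/2 - 6560) + 19055) - 23058 = ((980/53 + (½)*(-20)² - 6560) + 19055) - 23058 = ((980/53 + (½)*400 - 6560) + 19055) - 23058 = ((980/53 + 200 - 6560) + 19055) - 23058 = (-336100/53 + 19055) - 23058 = 673815/53 - 23058 = -548259/53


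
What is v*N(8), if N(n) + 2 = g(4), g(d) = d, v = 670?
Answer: 1340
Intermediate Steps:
N(n) = 2 (N(n) = -2 + 4 = 2)
v*N(8) = 670*2 = 1340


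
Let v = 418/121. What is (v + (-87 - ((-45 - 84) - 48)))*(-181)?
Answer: -186068/11 ≈ -16915.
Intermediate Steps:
v = 38/11 (v = 418*(1/121) = 38/11 ≈ 3.4545)
(v + (-87 - ((-45 - 84) - 48)))*(-181) = (38/11 + (-87 - ((-45 - 84) - 48)))*(-181) = (38/11 + (-87 - (-129 - 48)))*(-181) = (38/11 + (-87 - 1*(-177)))*(-181) = (38/11 + (-87 + 177))*(-181) = (38/11 + 90)*(-181) = (1028/11)*(-181) = -186068/11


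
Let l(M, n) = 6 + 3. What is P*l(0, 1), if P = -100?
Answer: -900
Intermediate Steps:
l(M, n) = 9
P*l(0, 1) = -100*9 = -900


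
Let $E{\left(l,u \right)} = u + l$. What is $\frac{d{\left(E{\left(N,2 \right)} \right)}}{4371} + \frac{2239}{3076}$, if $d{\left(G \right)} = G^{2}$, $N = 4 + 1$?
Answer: $\frac{9937393}{13445196} \approx 0.7391$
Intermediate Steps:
$N = 5$
$E{\left(l,u \right)} = l + u$
$\frac{d{\left(E{\left(N,2 \right)} \right)}}{4371} + \frac{2239}{3076} = \frac{\left(5 + 2\right)^{2}}{4371} + \frac{2239}{3076} = 7^{2} \cdot \frac{1}{4371} + 2239 \cdot \frac{1}{3076} = 49 \cdot \frac{1}{4371} + \frac{2239}{3076} = \frac{49}{4371} + \frac{2239}{3076} = \frac{9937393}{13445196}$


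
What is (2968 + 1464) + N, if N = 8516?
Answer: 12948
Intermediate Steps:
(2968 + 1464) + N = (2968 + 1464) + 8516 = 4432 + 8516 = 12948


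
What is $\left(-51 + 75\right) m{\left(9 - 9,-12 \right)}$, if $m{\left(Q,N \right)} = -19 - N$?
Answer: $-168$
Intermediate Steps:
$\left(-51 + 75\right) m{\left(9 - 9,-12 \right)} = \left(-51 + 75\right) \left(-19 - -12\right) = 24 \left(-19 + 12\right) = 24 \left(-7\right) = -168$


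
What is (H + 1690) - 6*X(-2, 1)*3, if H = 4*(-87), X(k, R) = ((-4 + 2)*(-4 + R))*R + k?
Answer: 1270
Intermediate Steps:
X(k, R) = k + R*(8 - 2*R) (X(k, R) = (-2*(-4 + R))*R + k = (8 - 2*R)*R + k = R*(8 - 2*R) + k = k + R*(8 - 2*R))
H = -348
(H + 1690) - 6*X(-2, 1)*3 = (-348 + 1690) - 6*(-2 - 2*1² + 8*1)*3 = 1342 - 6*(-2 - 2*1 + 8)*3 = 1342 - 6*(-2 - 2 + 8)*3 = 1342 - 6*4*3 = 1342 - 24*3 = 1342 - 72 = 1270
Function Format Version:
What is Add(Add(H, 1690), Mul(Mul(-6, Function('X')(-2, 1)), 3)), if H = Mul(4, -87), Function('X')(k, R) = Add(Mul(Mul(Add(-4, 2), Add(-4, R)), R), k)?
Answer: 1270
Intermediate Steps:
Function('X')(k, R) = Add(k, Mul(R, Add(8, Mul(-2, R)))) (Function('X')(k, R) = Add(Mul(Mul(-2, Add(-4, R)), R), k) = Add(Mul(Add(8, Mul(-2, R)), R), k) = Add(Mul(R, Add(8, Mul(-2, R))), k) = Add(k, Mul(R, Add(8, Mul(-2, R)))))
H = -348
Add(Add(H, 1690), Mul(Mul(-6, Function('X')(-2, 1)), 3)) = Add(Add(-348, 1690), Mul(Mul(-6, Add(-2, Mul(-2, Pow(1, 2)), Mul(8, 1))), 3)) = Add(1342, Mul(Mul(-6, Add(-2, Mul(-2, 1), 8)), 3)) = Add(1342, Mul(Mul(-6, Add(-2, -2, 8)), 3)) = Add(1342, Mul(Mul(-6, 4), 3)) = Add(1342, Mul(-24, 3)) = Add(1342, -72) = 1270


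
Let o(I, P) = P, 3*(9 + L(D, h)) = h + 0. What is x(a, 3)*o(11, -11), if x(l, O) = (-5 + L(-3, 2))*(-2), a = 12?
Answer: -880/3 ≈ -293.33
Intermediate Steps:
L(D, h) = -9 + h/3 (L(D, h) = -9 + (h + 0)/3 = -9 + h/3)
x(l, O) = 80/3 (x(l, O) = (-5 + (-9 + (⅓)*2))*(-2) = (-5 + (-9 + ⅔))*(-2) = (-5 - 25/3)*(-2) = -40/3*(-2) = 80/3)
x(a, 3)*o(11, -11) = (80/3)*(-11) = -880/3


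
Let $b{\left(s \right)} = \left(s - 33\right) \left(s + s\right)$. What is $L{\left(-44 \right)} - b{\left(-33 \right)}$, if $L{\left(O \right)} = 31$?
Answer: $-4325$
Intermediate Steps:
$b{\left(s \right)} = 2 s \left(-33 + s\right)$ ($b{\left(s \right)} = \left(-33 + s\right) 2 s = 2 s \left(-33 + s\right)$)
$L{\left(-44 \right)} - b{\left(-33 \right)} = 31 - 2 \left(-33\right) \left(-33 - 33\right) = 31 - 2 \left(-33\right) \left(-66\right) = 31 - 4356 = -4325$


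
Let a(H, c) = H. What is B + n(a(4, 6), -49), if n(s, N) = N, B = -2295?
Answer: -2344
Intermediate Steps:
B + n(a(4, 6), -49) = -2295 - 49 = -2344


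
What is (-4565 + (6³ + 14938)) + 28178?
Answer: 38767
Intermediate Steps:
(-4565 + (6³ + 14938)) + 28178 = (-4565 + (216 + 14938)) + 28178 = (-4565 + 15154) + 28178 = 10589 + 28178 = 38767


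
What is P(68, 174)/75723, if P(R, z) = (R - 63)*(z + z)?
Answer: 580/25241 ≈ 0.022978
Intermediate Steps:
P(R, z) = 2*z*(-63 + R) (P(R, z) = (-63 + R)*(2*z) = 2*z*(-63 + R))
P(68, 174)/75723 = (2*174*(-63 + 68))/75723 = (2*174*5)*(1/75723) = 1740*(1/75723) = 580/25241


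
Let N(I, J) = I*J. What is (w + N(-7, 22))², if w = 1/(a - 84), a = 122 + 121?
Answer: 599515225/25281 ≈ 23714.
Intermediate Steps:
a = 243
w = 1/159 (w = 1/(243 - 84) = 1/159 ≈ 0.0062893)
(w + N(-7, 22))² = (1/159 - 7*22)² = (1/159 - 154)² = (-24485/159)² = 599515225/25281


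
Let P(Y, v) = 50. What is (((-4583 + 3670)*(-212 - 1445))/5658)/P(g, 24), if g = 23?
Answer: 1512841/282900 ≈ 5.3476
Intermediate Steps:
(((-4583 + 3670)*(-212 - 1445))/5658)/P(g, 24) = (((-4583 + 3670)*(-212 - 1445))/5658)/50 = (-913*(-1657)*(1/5658))*(1/50) = (1512841*(1/5658))*(1/50) = (1512841/5658)*(1/50) = 1512841/282900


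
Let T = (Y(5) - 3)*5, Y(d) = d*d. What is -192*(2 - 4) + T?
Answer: 494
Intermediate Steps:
Y(d) = d²
T = 110 (T = (5² - 3)*5 = (25 - 3)*5 = 22*5 = 110)
-192*(2 - 4) + T = -192*(2 - 4) + 110 = -192*(-2) + 110 = -48*(-8) + 110 = 384 + 110 = 494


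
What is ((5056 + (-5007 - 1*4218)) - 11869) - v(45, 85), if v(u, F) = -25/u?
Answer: -144337/9 ≈ -16037.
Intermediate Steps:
((5056 + (-5007 - 1*4218)) - 11869) - v(45, 85) = ((5056 + (-5007 - 1*4218)) - 11869) - (-25)/45 = ((5056 + (-5007 - 4218)) - 11869) - (-25)/45 = ((5056 - 9225) - 11869) - 1*(-5/9) = (-4169 - 11869) + 5/9 = -16038 + 5/9 = -144337/9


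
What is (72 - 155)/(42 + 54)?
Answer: -83/96 ≈ -0.86458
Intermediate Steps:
(72 - 155)/(42 + 54) = -83/96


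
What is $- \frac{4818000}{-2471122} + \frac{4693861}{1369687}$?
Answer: $\frac{9099127574021}{1692331839407} \approx 5.3767$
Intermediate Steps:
$- \frac{4818000}{-2471122} + \frac{4693861}{1369687} = \left(-4818000\right) \left(- \frac{1}{2471122}\right) + 4693861 \cdot \frac{1}{1369687} = \frac{2409000}{1235561} + \frac{4693861}{1369687} = \frac{9099127574021}{1692331839407}$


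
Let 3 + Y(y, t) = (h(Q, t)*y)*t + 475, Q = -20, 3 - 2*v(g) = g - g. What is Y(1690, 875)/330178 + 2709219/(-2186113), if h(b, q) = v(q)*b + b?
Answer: -81264611301573/360903209057 ≈ -225.17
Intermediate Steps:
v(g) = 3/2 (v(g) = 3/2 - (g - g)/2 = 3/2 - ½*0 = 3/2 + 0 = 3/2)
h(b, q) = 5*b/2 (h(b, q) = 3*b/2 + b = 5*b/2)
Y(y, t) = 472 - 50*t*y (Y(y, t) = -3 + ((((5/2)*(-20))*y)*t + 475) = -3 + ((-50*y)*t + 475) = -3 + (-50*t*y + 475) = -3 + (475 - 50*t*y) = 472 - 50*t*y)
Y(1690, 875)/330178 + 2709219/(-2186113) = (472 - 50*875*1690)/330178 + 2709219/(-2186113) = (472 - 73937500)*(1/330178) + 2709219*(-1/2186113) = -73937028*1/330178 - 2709219/2186113 = -36968514/165089 - 2709219/2186113 = -81264611301573/360903209057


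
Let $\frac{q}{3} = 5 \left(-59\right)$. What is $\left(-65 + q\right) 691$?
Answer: $-656450$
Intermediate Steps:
$q = -885$ ($q = 3 \cdot 5 \left(-59\right) = 3 \left(-295\right) = -885$)
$\left(-65 + q\right) 691 = \left(-65 - 885\right) 691 = \left(-950\right) 691 = -656450$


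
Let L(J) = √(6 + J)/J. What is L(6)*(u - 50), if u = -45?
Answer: -95*√3/3 ≈ -54.848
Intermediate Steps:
L(J) = √(6 + J)/J
L(6)*(u - 50) = (√(6 + 6)/6)*(-45 - 50) = (√12/6)*(-95) = ((2*√3)/6)*(-95) = (√3/3)*(-95) = -95*√3/3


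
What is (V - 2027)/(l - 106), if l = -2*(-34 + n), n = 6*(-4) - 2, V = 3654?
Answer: 1627/14 ≈ 116.21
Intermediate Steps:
n = -26 (n = -24 - 2 = -26)
l = 120 (l = -2*(-34 - 26) = -2*(-60) = 120)
(V - 2027)/(l - 106) = (3654 - 2027)/(120 - 106) = 1627/14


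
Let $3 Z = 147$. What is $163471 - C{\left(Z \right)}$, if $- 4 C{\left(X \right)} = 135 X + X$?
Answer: $165137$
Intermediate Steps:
$Z = 49$ ($Z = \frac{1}{3} \cdot 147 = 49$)
$C{\left(X \right)} = - 34 X$ ($C{\left(X \right)} = - \frac{135 X + X}{4} = - \frac{136 X}{4} = - 34 X$)
$163471 - C{\left(Z \right)} = 163471 - \left(-34\right) 49 = 163471 - -1666 = 163471 + 1666 = 165137$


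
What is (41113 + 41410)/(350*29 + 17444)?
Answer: 11789/3942 ≈ 2.9906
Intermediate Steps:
(41113 + 41410)/(350*29 + 17444) = 82523/(10150 + 17444) = 82523/27594 = 82523*(1/27594) = 11789/3942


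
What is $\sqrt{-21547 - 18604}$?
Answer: $i \sqrt{40151} \approx 200.38 i$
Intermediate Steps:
$\sqrt{-21547 - 18604} = \sqrt{-40151} = i \sqrt{40151}$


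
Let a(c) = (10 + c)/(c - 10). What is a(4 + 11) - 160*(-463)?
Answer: 74085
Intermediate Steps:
a(c) = (10 + c)/(-10 + c)
a(4 + 11) - 160*(-463) = (10 + (4 + 11))/(-10 + (4 + 11)) - 160*(-463) = (10 + 15)/(-10 + 15) + 74080 = 25/5 + 74080 = (⅕)*25 + 74080 = 5 + 74080 = 74085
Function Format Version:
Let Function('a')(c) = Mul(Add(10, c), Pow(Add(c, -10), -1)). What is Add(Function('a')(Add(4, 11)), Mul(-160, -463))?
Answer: 74085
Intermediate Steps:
Function('a')(c) = Mul(Pow(Add(-10, c), -1), Add(10, c)) (Function('a')(c) = Mul(Add(10, c), Pow(Add(-10, c), -1)) = Mul(Pow(Add(-10, c), -1), Add(10, c)))
Add(Function('a')(Add(4, 11)), Mul(-160, -463)) = Add(Mul(Pow(Add(-10, Add(4, 11)), -1), Add(10, Add(4, 11))), Mul(-160, -463)) = Add(Mul(Pow(Add(-10, 15), -1), Add(10, 15)), 74080) = Add(Mul(Pow(5, -1), 25), 74080) = Add(Mul(Rational(1, 5), 25), 74080) = Add(5, 74080) = 74085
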